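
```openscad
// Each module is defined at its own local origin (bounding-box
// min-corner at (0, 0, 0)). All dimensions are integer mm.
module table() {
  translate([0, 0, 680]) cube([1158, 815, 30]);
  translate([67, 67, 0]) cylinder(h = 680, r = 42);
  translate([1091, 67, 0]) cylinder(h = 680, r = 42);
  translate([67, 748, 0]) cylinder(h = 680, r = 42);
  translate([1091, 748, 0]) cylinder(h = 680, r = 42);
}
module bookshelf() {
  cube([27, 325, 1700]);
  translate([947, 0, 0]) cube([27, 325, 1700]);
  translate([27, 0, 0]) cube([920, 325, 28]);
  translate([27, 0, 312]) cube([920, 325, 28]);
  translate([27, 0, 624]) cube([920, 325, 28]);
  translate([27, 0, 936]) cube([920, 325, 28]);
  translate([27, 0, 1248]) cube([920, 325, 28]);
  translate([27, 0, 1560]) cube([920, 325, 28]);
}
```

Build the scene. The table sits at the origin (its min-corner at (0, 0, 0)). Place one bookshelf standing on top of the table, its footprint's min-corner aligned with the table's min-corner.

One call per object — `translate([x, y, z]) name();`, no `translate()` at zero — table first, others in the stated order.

table();
translate([0, 0, 710]) bookshelf();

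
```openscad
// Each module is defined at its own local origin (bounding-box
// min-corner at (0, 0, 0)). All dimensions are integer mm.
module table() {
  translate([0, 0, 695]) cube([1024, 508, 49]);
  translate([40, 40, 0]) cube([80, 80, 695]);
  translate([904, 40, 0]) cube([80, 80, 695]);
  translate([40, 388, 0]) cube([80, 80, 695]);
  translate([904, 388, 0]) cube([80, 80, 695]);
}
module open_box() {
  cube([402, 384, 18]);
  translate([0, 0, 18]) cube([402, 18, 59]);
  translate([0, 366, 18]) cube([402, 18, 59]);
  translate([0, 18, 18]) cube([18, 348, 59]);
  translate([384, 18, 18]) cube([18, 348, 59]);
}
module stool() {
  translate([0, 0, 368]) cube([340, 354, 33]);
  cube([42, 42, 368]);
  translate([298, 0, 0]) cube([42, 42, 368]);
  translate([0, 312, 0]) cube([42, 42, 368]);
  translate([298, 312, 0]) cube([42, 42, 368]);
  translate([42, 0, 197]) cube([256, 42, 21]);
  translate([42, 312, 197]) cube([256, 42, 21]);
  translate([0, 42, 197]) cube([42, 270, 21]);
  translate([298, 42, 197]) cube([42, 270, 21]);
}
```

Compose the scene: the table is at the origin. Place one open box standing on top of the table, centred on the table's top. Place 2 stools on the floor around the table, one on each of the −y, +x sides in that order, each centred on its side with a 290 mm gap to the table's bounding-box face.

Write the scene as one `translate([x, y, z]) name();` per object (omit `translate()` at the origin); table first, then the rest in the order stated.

table();
translate([311, 62, 744]) open_box();
translate([342, -644, 0]) stool();
translate([1314, 77, 0]) stool();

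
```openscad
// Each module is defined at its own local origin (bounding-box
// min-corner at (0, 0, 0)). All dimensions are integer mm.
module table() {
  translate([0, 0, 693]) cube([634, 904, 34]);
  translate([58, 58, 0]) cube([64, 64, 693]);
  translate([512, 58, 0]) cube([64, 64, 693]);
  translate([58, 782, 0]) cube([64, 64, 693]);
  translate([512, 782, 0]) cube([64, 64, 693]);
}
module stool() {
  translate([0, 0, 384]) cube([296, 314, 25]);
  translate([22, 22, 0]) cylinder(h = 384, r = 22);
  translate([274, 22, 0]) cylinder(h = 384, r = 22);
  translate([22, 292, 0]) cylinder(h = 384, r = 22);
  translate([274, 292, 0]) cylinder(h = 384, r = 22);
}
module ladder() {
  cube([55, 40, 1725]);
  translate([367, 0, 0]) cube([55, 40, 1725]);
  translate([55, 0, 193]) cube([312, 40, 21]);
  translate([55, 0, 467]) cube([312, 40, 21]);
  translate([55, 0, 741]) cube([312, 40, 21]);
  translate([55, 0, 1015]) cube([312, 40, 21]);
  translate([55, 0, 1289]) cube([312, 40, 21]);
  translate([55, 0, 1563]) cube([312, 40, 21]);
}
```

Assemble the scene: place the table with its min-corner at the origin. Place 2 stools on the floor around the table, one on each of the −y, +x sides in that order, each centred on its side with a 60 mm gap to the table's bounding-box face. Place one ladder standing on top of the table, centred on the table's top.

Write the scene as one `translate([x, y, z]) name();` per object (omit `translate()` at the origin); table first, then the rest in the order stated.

table();
translate([169, -374, 0]) stool();
translate([694, 295, 0]) stool();
translate([106, 432, 727]) ladder();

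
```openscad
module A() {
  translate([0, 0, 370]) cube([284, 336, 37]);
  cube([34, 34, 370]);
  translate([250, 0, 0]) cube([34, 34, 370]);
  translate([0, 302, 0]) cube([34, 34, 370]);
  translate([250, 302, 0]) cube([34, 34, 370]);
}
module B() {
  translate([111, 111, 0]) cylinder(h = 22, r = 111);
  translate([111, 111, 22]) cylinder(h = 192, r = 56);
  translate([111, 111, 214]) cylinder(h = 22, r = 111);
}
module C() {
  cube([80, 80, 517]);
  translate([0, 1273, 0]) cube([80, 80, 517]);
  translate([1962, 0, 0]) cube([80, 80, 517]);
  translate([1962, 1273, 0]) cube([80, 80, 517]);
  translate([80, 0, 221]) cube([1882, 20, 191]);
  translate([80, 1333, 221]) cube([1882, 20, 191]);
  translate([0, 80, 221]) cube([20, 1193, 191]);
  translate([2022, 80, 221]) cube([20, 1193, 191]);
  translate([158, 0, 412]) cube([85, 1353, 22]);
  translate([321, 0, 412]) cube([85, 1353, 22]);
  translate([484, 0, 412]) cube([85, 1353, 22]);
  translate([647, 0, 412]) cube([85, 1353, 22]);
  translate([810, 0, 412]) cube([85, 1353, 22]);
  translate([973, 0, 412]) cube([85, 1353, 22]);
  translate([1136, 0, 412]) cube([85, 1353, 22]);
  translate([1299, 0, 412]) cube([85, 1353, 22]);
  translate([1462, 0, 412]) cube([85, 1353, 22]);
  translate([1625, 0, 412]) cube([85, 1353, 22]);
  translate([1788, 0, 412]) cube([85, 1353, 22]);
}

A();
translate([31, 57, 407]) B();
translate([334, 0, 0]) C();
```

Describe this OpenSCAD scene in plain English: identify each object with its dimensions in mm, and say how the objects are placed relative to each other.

A is a four-legged stool. The seat is a 284×336×37 mm slab whose top surface is at z = 407 mm; four square legs, each 34×34 mm in cross-section, run from the floor (z = 0) to the underside of the seat, each flush with a corner of the seat.

B is a spool: two coaxial disc flanges of radius 111 mm and thickness 22 mm, joined by a core cylinder of radius 56 mm and height 192 mm. The lower flange rests on z = 0 and the three cylinders share a vertical axis.

C is a bed frame 2042 mm long (x) by 1353 mm wide (y). Four 80×80 mm corner posts, 517 mm tall, at the corners of the footprint. Four rails of 20 mm thickness and 191 mm height run between adjacent posts with their undersides at z = 221 mm, their outer faces flush with the outside of the frame (the two x-running rails run between the posts' inner faces; the two y-running rails run between the posts' inner faces). 11 slats, each 85 mm wide (x) and 22 mm thick, lie across the top of the two x-running rails, running the full 1353 mm width of the frame in y; the slats are evenly spaced along x between the inner faces of the end posts with equal gaps (rounded down to the nearest mm) at the −x end and between each pair — any rounding remainder accumulates at the +x end.

The spool is on top of the stool, centred. The bed frame is on the floor beside the stool on its +x side.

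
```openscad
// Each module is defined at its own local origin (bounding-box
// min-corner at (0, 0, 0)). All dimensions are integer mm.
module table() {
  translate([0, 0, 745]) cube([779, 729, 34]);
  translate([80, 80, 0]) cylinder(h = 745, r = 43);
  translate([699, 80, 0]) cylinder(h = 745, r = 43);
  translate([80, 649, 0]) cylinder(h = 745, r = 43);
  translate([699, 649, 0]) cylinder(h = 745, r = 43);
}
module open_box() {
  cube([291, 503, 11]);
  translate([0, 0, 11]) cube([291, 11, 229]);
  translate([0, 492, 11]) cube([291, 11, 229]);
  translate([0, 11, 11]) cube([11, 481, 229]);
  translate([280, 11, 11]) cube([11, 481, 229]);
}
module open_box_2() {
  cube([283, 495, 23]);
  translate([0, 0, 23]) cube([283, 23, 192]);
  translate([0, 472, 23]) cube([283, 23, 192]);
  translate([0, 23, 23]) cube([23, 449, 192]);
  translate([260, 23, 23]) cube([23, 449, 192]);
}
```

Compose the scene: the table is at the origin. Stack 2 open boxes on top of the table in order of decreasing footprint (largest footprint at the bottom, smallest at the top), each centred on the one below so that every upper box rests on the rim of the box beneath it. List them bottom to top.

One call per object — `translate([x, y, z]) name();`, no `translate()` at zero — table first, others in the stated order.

table();
translate([244, 113, 779]) open_box();
translate([248, 117, 1019]) open_box_2();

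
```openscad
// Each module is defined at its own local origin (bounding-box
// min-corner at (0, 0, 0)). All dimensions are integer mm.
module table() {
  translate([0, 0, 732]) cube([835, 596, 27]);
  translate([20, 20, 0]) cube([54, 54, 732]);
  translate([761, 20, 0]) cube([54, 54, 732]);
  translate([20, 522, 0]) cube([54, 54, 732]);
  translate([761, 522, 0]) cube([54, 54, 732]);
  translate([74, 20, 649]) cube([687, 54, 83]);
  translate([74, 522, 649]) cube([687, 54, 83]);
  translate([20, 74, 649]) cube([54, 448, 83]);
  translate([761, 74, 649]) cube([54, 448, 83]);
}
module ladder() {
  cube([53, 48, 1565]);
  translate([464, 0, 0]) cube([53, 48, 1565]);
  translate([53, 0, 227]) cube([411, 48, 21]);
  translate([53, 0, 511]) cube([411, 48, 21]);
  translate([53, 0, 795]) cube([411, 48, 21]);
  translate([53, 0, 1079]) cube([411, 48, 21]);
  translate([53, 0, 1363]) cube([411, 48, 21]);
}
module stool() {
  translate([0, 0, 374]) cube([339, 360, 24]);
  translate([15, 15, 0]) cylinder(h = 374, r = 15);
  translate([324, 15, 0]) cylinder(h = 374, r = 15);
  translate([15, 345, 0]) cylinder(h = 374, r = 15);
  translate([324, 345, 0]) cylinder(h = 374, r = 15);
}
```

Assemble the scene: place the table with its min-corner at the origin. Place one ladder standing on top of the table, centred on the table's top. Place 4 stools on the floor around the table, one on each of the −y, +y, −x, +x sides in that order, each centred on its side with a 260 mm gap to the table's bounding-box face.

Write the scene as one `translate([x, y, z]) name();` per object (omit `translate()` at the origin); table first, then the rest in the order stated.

table();
translate([159, 274, 759]) ladder();
translate([248, -620, 0]) stool();
translate([248, 856, 0]) stool();
translate([-599, 118, 0]) stool();
translate([1095, 118, 0]) stool();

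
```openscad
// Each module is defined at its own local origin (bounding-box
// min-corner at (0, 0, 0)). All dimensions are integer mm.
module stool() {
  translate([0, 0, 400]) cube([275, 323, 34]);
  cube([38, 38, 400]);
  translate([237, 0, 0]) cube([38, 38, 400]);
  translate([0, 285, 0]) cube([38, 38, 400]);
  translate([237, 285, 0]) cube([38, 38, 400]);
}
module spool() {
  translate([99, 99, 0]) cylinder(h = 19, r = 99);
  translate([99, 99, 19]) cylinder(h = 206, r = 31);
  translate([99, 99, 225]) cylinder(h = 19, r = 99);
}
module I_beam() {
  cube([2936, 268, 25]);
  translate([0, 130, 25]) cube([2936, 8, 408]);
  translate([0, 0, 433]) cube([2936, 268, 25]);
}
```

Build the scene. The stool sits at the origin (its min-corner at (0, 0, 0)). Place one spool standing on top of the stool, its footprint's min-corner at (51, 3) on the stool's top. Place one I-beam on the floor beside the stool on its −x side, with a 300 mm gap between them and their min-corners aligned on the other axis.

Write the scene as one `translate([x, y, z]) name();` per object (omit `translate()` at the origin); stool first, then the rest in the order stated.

stool();
translate([51, 3, 434]) spool();
translate([-3236, 0, 0]) I_beam();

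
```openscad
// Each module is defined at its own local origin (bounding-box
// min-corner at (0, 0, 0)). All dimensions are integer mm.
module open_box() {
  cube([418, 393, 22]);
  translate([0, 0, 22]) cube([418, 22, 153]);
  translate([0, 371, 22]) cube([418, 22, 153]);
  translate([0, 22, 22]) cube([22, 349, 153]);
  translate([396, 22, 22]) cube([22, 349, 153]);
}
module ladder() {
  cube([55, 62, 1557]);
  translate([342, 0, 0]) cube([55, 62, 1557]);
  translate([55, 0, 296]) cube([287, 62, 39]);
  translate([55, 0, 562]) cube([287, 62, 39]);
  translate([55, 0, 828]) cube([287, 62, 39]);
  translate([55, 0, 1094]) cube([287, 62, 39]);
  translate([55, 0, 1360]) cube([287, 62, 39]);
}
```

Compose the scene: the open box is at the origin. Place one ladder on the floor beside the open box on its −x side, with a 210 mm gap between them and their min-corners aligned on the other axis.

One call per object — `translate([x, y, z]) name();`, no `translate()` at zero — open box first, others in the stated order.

open_box();
translate([-607, 0, 0]) ladder();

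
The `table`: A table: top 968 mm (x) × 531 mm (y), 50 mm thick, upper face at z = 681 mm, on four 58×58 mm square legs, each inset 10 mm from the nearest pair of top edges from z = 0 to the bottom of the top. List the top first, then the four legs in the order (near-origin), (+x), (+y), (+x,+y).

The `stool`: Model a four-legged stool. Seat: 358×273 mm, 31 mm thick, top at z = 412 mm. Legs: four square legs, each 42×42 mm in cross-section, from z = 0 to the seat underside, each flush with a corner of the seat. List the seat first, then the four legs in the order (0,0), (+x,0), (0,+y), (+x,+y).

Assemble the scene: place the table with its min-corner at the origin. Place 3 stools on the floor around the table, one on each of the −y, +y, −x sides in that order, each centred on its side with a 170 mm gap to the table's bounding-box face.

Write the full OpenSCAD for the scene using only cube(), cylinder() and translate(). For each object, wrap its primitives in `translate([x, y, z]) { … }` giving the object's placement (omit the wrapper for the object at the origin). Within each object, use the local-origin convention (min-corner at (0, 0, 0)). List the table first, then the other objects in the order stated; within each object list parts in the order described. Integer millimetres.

translate([0, 0, 631]) cube([968, 531, 50]);
translate([10, 10, 0]) cube([58, 58, 631]);
translate([900, 10, 0]) cube([58, 58, 631]);
translate([10, 463, 0]) cube([58, 58, 631]);
translate([900, 463, 0]) cube([58, 58, 631]);
translate([305, -443, 0]) {
  translate([0, 0, 381]) cube([358, 273, 31]);
  cube([42, 42, 381]);
  translate([316, 0, 0]) cube([42, 42, 381]);
  translate([0, 231, 0]) cube([42, 42, 381]);
  translate([316, 231, 0]) cube([42, 42, 381]);
}
translate([305, 701, 0]) {
  translate([0, 0, 381]) cube([358, 273, 31]);
  cube([42, 42, 381]);
  translate([316, 0, 0]) cube([42, 42, 381]);
  translate([0, 231, 0]) cube([42, 42, 381]);
  translate([316, 231, 0]) cube([42, 42, 381]);
}
translate([-528, 129, 0]) {
  translate([0, 0, 381]) cube([358, 273, 31]);
  cube([42, 42, 381]);
  translate([316, 0, 0]) cube([42, 42, 381]);
  translate([0, 231, 0]) cube([42, 42, 381]);
  translate([316, 231, 0]) cube([42, 42, 381]);
}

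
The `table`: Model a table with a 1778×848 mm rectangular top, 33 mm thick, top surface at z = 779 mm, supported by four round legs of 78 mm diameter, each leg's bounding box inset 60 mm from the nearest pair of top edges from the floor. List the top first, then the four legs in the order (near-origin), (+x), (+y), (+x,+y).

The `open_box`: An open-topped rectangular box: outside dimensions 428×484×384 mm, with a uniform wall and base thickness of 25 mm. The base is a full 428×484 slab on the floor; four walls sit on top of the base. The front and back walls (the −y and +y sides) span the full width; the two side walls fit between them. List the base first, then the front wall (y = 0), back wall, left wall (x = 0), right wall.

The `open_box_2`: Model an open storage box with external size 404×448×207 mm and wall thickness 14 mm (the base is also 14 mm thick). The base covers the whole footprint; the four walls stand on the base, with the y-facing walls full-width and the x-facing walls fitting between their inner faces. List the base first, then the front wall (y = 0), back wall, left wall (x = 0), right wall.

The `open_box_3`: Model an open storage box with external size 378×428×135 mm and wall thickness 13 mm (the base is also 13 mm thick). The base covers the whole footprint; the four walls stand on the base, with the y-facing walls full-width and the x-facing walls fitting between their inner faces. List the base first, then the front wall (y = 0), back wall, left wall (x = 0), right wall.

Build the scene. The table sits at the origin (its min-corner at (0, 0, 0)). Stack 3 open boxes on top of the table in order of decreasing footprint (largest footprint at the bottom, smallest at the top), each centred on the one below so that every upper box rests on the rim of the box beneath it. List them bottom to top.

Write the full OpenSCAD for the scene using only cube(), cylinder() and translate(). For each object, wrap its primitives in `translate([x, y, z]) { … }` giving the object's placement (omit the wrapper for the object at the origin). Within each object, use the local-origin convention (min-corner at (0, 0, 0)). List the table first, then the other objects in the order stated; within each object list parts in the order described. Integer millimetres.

translate([0, 0, 746]) cube([1778, 848, 33]);
translate([99, 99, 0]) cylinder(h = 746, r = 39);
translate([1679, 99, 0]) cylinder(h = 746, r = 39);
translate([99, 749, 0]) cylinder(h = 746, r = 39);
translate([1679, 749, 0]) cylinder(h = 746, r = 39);
translate([675, 182, 779]) {
  cube([428, 484, 25]);
  translate([0, 0, 25]) cube([428, 25, 359]);
  translate([0, 459, 25]) cube([428, 25, 359]);
  translate([0, 25, 25]) cube([25, 434, 359]);
  translate([403, 25, 25]) cube([25, 434, 359]);
}
translate([687, 200, 1163]) {
  cube([404, 448, 14]);
  translate([0, 0, 14]) cube([404, 14, 193]);
  translate([0, 434, 14]) cube([404, 14, 193]);
  translate([0, 14, 14]) cube([14, 420, 193]);
  translate([390, 14, 14]) cube([14, 420, 193]);
}
translate([700, 210, 1370]) {
  cube([378, 428, 13]);
  translate([0, 0, 13]) cube([378, 13, 122]);
  translate([0, 415, 13]) cube([378, 13, 122]);
  translate([0, 13, 13]) cube([13, 402, 122]);
  translate([365, 13, 13]) cube([13, 402, 122]);
}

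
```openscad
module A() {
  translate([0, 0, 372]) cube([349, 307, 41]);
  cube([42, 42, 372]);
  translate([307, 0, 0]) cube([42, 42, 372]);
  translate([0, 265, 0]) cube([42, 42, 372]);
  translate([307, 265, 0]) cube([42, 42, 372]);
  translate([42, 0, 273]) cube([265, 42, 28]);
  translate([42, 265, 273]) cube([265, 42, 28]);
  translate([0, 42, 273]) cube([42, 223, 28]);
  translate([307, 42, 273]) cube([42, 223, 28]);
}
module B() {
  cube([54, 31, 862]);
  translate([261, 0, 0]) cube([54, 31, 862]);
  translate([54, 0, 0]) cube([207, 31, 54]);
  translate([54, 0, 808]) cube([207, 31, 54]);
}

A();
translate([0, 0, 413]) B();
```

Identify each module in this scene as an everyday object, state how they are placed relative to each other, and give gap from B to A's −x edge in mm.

A is a stool. B is a picture frame. The picture frame is on top of the stool. The gap from the picture frame to the stool's −x edge is 0 mm.

The picture frame's min-x is at 0; the stool's min-x is 0; gap = 0 mm.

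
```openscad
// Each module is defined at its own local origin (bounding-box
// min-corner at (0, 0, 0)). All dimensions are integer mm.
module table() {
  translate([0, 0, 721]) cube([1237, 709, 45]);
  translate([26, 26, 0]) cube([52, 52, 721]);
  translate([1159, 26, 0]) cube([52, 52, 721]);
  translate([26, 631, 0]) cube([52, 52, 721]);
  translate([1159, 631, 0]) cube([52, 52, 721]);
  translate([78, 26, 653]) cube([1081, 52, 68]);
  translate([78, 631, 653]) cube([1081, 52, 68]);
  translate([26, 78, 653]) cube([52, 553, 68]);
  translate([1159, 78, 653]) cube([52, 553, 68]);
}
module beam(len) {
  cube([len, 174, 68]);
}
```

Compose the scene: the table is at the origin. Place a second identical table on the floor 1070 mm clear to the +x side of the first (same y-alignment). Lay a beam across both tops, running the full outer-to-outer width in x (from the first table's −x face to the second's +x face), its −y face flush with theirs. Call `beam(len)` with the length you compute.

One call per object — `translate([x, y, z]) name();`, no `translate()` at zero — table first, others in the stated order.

table();
translate([2307, 0, 0]) table();
translate([0, 0, 766]) beam(3544);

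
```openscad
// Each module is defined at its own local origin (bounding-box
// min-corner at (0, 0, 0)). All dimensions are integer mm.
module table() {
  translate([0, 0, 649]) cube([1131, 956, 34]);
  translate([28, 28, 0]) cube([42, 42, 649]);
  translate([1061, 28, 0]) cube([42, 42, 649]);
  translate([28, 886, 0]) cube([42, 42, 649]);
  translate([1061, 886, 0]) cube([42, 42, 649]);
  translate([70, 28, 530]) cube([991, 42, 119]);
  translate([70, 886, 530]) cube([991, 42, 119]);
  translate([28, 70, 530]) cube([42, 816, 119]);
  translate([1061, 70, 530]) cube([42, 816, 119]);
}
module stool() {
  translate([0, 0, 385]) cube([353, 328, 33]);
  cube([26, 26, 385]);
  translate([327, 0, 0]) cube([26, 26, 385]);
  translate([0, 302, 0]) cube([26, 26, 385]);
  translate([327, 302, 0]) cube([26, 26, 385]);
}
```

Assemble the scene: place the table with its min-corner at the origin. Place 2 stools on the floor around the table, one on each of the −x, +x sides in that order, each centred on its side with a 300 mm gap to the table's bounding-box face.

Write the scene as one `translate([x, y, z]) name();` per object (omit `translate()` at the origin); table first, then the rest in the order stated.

table();
translate([-653, 314, 0]) stool();
translate([1431, 314, 0]) stool();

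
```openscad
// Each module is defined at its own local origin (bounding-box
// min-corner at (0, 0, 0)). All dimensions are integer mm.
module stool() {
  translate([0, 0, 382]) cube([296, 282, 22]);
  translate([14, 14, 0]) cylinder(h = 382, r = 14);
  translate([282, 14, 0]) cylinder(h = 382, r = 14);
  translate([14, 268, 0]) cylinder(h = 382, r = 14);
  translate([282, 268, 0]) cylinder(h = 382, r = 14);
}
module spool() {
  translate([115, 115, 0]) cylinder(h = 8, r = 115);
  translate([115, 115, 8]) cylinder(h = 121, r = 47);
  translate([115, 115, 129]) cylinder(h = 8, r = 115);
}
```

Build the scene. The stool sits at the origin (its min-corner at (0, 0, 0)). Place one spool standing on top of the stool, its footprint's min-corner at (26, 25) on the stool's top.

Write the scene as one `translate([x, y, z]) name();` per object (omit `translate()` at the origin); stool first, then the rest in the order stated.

stool();
translate([26, 25, 404]) spool();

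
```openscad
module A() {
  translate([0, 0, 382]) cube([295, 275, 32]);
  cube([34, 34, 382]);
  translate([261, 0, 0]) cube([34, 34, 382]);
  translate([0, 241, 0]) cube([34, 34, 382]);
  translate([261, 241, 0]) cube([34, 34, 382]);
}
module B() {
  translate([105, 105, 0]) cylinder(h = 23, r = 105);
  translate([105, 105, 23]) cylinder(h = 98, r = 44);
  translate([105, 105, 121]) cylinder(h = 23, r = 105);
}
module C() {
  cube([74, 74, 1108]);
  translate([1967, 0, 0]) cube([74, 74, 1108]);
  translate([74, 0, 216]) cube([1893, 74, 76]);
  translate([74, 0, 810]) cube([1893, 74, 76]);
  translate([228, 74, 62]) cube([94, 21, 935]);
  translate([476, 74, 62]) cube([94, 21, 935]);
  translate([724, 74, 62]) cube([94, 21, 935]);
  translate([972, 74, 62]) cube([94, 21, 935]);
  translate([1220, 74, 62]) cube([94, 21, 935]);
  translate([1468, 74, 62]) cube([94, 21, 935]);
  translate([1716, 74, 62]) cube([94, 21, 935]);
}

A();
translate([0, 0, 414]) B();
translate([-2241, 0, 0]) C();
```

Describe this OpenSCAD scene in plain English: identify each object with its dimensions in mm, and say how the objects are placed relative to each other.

A is a four-legged stool. The seat is 295×275 mm, 32 mm thick, top at z = 414 mm. It stands on four square legs, each 34×34 mm in cross-section, from z = 0 to the seat underside, each flush with a corner of the seat.

B is a spool: two coaxial disc flanges of radius 105 mm and thickness 23 mm, joined by a core cylinder of radius 44 mm and height 98 mm. The lower flange rests on z = 0 and the three cylinders share a vertical axis.

C is a fence section. Two 74×74 mm posts, 1108 mm tall, stand on the floor with a clear span of 1893 mm between their inner faces. Two horizontal rails of 74×76 mm section span the gap between the posts with their undersides at z = 216 mm and z = 810 mm, flush with the posts' −y face. 7 pickets, each 94 mm wide, 21 mm thick and 935 mm tall, are fixed to the +y face of the rails with their bottoms at z = 62 mm, evenly spaced across the span with equal gaps (rounded down to the nearest mm) at the −x end and between each pair — any rounding remainder accumulates at the +x end.

The spool is on top of the stool. The fence section is on the floor beside the stool on its −x side.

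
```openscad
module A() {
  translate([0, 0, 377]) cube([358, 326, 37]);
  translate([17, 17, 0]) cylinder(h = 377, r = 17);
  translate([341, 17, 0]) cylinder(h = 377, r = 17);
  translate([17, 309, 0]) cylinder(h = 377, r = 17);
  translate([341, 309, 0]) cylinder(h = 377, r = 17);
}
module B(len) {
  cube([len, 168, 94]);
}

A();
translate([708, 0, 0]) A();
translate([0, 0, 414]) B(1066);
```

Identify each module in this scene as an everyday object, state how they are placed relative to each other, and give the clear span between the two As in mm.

A is a stool. B is a beam. A beam spans the tops of two stools. The clear span between the two stools is 350 mm.

Second stool starts at x = 708; first ends at x = 358; clear span = 708 − 358 = 350 mm.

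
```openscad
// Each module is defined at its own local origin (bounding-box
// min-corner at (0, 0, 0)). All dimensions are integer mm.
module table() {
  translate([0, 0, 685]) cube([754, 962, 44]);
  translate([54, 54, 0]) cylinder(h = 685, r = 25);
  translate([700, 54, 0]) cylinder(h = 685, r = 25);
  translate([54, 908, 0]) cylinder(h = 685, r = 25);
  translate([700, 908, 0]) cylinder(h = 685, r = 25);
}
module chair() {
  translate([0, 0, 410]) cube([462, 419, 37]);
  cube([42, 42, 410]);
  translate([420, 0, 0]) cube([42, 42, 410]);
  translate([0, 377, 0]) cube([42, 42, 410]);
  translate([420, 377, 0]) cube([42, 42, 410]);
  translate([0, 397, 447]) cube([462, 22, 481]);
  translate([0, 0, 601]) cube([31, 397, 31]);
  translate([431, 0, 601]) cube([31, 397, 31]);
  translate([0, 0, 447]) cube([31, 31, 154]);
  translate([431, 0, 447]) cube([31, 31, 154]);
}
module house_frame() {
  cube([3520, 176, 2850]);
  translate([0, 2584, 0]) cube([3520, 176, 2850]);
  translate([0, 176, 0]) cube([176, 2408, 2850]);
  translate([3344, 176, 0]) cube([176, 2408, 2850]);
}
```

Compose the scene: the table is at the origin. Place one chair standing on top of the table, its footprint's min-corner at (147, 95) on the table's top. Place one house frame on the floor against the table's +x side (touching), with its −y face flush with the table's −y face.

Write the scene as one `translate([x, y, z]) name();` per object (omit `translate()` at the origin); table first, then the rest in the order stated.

table();
translate([147, 95, 729]) chair();
translate([754, 0, 0]) house_frame();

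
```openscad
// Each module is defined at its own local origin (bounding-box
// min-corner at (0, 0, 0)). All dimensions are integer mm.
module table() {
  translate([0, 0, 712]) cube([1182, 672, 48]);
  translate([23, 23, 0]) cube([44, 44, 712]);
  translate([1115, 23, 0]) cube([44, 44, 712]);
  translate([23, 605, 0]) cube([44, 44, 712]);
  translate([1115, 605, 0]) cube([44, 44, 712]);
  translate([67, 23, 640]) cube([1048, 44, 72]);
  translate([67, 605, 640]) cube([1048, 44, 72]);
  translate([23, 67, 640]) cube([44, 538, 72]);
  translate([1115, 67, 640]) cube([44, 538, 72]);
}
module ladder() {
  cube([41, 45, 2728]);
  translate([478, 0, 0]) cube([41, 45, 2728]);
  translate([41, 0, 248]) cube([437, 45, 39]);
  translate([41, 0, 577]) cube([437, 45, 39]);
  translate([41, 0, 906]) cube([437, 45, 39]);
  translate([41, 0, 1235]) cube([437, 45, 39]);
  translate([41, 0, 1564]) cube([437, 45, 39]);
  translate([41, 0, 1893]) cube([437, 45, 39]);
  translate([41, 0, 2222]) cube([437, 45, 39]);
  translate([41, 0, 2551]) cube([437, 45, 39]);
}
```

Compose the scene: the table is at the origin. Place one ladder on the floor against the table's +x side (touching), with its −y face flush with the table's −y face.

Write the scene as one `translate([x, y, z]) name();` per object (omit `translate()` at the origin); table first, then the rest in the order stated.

table();
translate([1182, 0, 0]) ladder();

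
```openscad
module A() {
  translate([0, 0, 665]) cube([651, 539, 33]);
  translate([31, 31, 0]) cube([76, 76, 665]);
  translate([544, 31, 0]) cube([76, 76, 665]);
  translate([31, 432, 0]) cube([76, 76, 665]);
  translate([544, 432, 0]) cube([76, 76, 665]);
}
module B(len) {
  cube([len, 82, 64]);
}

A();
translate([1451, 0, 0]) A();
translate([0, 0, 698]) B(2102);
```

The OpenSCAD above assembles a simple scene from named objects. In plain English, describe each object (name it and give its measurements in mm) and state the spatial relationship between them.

A is a table: top 651 mm (x) × 539 mm (y), 33 mm thick, upper face at z = 698 mm, on four 76×76 mm square legs, each inset 31 mm from the nearest pair of top edges, running from z = 0 to the bottom of the top.

B is a rectangular beam 2102 mm long (x), 82 mm deep (y), 64 mm thick (z).

The beam spans the tops of two tables placed 800 mm apart, resting at z = 698 mm.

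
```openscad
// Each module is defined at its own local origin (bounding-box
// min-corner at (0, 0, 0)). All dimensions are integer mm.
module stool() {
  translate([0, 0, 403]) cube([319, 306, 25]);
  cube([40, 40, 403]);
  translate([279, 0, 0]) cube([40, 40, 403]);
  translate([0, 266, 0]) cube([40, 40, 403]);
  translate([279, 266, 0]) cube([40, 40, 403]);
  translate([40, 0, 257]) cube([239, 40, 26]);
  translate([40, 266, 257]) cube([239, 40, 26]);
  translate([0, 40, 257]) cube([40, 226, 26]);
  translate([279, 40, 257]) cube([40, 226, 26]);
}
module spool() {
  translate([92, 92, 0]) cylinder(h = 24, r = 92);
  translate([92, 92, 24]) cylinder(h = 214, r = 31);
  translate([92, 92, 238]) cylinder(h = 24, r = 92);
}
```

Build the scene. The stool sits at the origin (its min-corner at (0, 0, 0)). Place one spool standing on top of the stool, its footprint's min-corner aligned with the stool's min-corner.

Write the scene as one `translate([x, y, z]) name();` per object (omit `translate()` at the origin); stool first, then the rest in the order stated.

stool();
translate([0, 0, 428]) spool();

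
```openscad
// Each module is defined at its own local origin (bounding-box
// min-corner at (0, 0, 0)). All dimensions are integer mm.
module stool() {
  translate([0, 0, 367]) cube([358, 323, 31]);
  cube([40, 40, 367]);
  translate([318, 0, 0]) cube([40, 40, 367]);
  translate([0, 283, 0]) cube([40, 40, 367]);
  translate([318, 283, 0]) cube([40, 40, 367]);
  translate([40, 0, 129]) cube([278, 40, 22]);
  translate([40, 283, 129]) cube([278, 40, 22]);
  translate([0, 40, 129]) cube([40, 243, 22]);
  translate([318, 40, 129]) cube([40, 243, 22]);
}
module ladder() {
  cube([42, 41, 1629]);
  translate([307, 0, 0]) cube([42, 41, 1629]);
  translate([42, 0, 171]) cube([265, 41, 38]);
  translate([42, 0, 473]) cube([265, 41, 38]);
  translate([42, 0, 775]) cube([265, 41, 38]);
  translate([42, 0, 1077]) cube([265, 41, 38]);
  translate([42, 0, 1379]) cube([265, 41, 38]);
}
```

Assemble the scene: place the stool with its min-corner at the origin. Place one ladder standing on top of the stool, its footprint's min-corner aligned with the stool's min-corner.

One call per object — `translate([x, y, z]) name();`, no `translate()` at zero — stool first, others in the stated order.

stool();
translate([0, 0, 398]) ladder();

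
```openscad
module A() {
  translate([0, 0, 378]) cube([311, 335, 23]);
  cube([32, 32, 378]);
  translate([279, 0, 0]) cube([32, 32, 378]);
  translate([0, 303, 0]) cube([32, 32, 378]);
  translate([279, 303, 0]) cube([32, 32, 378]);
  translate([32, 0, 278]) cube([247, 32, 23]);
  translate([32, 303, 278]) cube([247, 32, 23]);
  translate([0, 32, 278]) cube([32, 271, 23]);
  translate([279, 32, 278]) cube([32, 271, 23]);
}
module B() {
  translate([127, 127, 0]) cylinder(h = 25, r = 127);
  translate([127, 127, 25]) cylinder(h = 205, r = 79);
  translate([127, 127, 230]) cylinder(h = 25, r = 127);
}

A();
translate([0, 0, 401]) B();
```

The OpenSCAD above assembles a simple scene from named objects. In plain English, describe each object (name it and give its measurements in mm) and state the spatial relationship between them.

A is a simple wooden stool: a rectangular seat 311 mm (x) by 335 mm (y), 23 mm thick, top face at z = 401 mm, on four square legs, each 32×32 mm in cross-section. The legs rest on z = 0, each flush with a corner of the seat. Four stretchers, 32 mm wide and 23 mm tall, connect adjacent legs with their undersides at z = 278 mm, each running between the inner faces of the legs it joins and aligned with the legs' outer faces on the other axis.

B is a spool: two coaxial disc flanges of radius 127 mm and thickness 25 mm, joined by a core cylinder of radius 79 mm and height 205 mm. The lower flange rests on z = 0 and the three cylinders share a vertical axis.

The spool is on top of the stool.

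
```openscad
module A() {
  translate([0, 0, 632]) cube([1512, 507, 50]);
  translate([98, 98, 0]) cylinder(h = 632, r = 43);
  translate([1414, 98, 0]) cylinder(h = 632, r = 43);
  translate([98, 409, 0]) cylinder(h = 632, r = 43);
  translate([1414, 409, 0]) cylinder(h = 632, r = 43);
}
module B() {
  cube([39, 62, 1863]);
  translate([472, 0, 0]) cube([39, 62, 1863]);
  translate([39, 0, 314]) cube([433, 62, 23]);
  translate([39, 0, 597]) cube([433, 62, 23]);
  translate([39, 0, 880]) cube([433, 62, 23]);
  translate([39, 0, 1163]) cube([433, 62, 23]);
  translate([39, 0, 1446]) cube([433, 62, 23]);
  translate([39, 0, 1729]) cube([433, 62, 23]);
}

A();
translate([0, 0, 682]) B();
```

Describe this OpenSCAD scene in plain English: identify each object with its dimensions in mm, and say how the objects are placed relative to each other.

A is a table with a 1512×507 mm rectangular top, 50 mm thick, top surface at z = 682 mm, supported by four round legs of 86 mm diameter, each leg's bounding box inset 55 mm from the nearest pair of top edges, running from the floor.

B is a straight ladder. Two 39×62 mm vertical rails, 1863 mm tall, stand 511 mm apart (outside-to-outside) with their front faces coplanar on the −y side. 6 rungs, each 62 mm deep and 23 mm tall, span between the inner faces of the rails, front faces flush with the rails. The lowest rung's underside is at z = 314 mm and rungs are spaced 283 mm apart (underside to underside).

The ladder is on top of the table.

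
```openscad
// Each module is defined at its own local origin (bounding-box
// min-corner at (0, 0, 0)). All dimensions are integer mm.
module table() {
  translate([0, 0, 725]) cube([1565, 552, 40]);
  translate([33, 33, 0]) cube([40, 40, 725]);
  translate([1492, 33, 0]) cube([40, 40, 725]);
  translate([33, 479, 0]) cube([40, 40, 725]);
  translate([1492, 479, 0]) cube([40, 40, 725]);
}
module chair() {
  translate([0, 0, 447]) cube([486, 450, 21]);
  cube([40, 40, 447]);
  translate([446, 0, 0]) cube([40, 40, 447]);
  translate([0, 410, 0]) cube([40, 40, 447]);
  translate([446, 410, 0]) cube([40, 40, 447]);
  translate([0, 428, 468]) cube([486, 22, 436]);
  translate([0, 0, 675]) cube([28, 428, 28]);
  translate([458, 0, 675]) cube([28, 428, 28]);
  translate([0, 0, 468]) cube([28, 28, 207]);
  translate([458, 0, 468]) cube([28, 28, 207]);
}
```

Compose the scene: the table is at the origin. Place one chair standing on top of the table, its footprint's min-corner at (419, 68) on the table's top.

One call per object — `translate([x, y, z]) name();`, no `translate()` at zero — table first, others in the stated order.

table();
translate([419, 68, 765]) chair();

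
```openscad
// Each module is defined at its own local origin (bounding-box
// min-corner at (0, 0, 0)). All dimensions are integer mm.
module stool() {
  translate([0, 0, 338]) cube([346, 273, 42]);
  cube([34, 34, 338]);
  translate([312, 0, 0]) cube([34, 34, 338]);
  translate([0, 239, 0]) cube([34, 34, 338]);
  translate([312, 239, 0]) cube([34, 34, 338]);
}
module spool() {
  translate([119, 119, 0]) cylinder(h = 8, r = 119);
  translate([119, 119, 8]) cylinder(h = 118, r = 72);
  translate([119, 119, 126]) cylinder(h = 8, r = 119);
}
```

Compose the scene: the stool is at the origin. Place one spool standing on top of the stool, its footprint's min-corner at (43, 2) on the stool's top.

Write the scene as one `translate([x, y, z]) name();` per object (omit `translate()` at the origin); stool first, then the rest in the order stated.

stool();
translate([43, 2, 380]) spool();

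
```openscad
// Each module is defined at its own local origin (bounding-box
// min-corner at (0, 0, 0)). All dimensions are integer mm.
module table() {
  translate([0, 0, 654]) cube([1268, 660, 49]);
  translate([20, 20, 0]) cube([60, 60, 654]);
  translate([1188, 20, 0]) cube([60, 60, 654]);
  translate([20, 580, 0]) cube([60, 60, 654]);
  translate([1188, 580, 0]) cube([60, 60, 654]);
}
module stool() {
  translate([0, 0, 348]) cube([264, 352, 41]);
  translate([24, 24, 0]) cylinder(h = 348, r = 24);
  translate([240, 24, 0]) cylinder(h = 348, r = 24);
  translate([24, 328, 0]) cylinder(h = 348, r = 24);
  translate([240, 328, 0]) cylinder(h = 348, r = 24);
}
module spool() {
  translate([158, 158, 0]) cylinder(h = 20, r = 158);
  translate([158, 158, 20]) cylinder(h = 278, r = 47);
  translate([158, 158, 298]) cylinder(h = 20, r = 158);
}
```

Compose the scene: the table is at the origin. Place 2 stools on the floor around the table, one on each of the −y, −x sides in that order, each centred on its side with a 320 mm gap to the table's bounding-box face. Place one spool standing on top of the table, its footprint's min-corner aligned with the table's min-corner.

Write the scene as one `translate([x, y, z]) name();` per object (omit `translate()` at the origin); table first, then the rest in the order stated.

table();
translate([502, -672, 0]) stool();
translate([-584, 154, 0]) stool();
translate([0, 0, 703]) spool();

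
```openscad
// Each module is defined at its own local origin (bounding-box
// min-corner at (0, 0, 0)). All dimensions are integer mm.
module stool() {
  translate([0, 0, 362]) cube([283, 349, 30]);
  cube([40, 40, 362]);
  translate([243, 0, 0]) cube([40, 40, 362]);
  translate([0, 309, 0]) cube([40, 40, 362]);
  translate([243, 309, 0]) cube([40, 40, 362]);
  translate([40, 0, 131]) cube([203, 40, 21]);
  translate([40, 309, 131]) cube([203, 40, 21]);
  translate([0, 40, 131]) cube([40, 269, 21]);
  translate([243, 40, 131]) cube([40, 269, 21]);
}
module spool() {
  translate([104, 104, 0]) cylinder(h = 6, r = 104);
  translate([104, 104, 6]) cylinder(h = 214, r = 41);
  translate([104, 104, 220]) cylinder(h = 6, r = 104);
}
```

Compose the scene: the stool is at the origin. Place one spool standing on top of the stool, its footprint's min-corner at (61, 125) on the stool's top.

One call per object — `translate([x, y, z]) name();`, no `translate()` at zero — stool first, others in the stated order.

stool();
translate([61, 125, 392]) spool();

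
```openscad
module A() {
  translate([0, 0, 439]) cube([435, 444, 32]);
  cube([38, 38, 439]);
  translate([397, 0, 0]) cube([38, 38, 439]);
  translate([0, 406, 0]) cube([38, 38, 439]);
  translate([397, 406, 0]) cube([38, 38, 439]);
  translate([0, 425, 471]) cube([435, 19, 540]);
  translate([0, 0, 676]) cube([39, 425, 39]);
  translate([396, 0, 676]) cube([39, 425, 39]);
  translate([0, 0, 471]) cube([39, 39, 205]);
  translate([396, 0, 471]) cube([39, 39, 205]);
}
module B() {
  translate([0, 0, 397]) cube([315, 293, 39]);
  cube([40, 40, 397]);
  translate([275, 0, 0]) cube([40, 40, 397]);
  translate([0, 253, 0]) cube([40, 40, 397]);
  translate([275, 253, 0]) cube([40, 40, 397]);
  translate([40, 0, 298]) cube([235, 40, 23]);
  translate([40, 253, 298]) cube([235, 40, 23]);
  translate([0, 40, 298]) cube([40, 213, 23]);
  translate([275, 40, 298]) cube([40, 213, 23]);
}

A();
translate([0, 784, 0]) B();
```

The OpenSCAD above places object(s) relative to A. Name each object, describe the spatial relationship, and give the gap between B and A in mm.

A is a chair. B is a stool. The stool is on the floor beside the chair on its +y side. The gap between the stool and the chair is 340 mm.

The stool's nearest face is 340 mm from the chair's +y face.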